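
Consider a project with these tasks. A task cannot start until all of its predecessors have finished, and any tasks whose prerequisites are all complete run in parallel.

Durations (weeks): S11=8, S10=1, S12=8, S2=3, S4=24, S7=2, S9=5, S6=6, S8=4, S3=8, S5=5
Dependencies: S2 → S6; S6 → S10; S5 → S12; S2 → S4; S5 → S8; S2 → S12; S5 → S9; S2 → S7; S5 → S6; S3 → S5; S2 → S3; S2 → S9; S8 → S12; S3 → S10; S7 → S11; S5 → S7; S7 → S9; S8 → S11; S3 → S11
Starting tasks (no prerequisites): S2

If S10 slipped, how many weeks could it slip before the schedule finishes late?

5

The longest chain is S2→S3→S5→S8→S11 = 3+8+5+4+8 = 28; overall finish 28 weeks.
S10 finishes as early as 23 and must finish by 28.
Float = 28 − 23 = 5.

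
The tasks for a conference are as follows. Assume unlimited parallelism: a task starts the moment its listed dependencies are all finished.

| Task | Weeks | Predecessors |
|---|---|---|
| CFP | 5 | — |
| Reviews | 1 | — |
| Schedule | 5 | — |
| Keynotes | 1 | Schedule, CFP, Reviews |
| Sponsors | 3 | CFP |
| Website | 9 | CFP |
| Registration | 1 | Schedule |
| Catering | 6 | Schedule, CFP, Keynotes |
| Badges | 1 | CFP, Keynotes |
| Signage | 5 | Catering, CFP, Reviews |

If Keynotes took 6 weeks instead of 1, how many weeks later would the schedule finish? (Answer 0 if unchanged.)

5

The binding path is CFP→Keynotes→Catering→Signage = 5+1+6+5 = 17; finish at 17 weeks.
Keynotes lies on that path, so at 6 weeks the path becomes 22 weeks.
No other chain overtakes it, so the finish is 22 weeks.
Change in finish: 22 − 17 = +5 weeks.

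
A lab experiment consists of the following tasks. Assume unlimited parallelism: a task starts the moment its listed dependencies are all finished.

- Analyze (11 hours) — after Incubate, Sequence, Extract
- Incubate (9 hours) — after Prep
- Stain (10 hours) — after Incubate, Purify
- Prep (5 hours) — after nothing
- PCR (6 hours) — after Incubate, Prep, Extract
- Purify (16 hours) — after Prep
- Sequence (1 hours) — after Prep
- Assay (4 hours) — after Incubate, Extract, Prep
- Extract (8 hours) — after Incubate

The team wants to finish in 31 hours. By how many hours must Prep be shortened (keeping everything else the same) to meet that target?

2

Current finish: 33 hours; target: 31.
Prep is on every critical path, so each hour cut from Prep cuts the finish by one (this holds down to a finish of 29).
Need 33 − 31 = 2 hours off Prep → Prep becomes 3 hours, finish becomes 31.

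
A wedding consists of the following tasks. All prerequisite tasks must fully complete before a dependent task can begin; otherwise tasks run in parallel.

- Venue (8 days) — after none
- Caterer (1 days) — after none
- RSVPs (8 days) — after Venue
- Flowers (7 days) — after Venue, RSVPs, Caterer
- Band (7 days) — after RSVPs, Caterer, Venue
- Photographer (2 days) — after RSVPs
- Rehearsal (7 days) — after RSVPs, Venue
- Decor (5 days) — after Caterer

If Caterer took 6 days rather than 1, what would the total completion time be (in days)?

The binding path is Venue→RSVPs→Flowers = 8+8+7 = 23; finish at 23 days.
The longest path through Caterer is only 8 days, so Caterer has float 15.
The critical path is still Venue→RSVPs→Flowers; finish is now 23 days.

23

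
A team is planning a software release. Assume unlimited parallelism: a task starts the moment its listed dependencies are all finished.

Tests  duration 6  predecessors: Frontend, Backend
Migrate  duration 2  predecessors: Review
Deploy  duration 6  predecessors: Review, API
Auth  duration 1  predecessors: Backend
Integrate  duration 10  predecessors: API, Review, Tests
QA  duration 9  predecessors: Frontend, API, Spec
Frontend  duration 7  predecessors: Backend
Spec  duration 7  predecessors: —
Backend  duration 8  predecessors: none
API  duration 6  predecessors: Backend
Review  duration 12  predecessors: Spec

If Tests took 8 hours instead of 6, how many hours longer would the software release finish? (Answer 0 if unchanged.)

2

Critical path before the change: Backend→Frontend→Tests→Integrate = 8+7+6+10 = 31 giving 31 hours.
Since Tests is critical, the +2 change carries straight to that chain (now 33 hours).
That remains the longest chain; total 33 hours.
Change in finish: 33 − 31 = +2 hours.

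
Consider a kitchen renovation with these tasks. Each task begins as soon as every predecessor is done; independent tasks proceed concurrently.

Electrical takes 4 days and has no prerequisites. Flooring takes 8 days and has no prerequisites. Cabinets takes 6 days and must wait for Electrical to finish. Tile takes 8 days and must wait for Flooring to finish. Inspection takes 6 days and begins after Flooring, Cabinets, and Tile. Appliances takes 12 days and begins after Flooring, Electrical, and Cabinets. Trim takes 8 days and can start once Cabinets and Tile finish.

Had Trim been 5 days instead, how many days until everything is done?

22

As given, the longest chain is Flooring→Tile→Trim = 8+8+8 = 24, so the finish is 24 days.
Trim is on the critical path; changing it to 5 makes that path 21 days.
New critical path: Electrical→Cabinets→Appliances = 4+6+12 = 22 ⇒ 22 days.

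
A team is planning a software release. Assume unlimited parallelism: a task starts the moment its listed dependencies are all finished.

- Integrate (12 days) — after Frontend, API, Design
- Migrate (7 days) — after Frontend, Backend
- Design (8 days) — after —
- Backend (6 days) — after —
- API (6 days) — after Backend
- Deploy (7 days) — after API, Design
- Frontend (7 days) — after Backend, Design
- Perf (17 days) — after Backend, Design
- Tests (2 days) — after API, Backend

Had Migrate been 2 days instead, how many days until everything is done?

The binding path is Design→Frontend→Integrate = 8+7+12 = 27; finish at 27 days.
The longest path through Migrate is only 22 days, so Migrate has float 5.
The critical path is still Design→Frontend→Integrate; finish is now 27 days.

27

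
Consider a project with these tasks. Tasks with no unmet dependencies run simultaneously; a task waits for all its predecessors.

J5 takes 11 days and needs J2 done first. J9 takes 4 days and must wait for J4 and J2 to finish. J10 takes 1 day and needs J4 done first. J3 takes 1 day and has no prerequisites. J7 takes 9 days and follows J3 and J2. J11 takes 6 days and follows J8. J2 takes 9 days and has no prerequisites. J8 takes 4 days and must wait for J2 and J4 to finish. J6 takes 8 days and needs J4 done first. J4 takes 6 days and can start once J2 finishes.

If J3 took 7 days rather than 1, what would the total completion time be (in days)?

25

As given, the longest chain is J2→J4→J8→J11 = 9+6+4+6 = 25, so the finish is 25 days.
J3 has 15 days of float (longest path through it is 10).
No other chain overtakes it, so the finish is 25 days.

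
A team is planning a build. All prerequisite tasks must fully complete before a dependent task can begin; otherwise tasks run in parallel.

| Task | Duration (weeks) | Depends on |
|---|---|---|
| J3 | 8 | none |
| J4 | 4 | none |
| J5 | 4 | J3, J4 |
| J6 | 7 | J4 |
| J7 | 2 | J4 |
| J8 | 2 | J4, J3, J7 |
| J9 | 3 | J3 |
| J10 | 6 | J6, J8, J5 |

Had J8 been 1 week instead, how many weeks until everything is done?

Critical path before the change: J3→J5→J10 = 8+4+6 = 18 giving 18 weeks.
J8 has 2 weeks of float (longest path through it is 16).
No other chain overtakes it, so the finish is 18 weeks.

18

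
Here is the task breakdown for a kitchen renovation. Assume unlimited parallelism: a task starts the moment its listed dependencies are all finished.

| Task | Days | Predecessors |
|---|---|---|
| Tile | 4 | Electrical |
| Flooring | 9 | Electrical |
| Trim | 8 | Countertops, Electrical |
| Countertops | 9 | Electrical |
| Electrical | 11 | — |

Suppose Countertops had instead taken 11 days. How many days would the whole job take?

30

The binding path is Electrical→Countertops→Trim = 11+9+8 = 28; finish at 28 days.
Since Countertops is critical, the +2 change carries straight to that chain (now 30 days).
The critical path is still Electrical→Countertops→Trim; finish is now 30 days.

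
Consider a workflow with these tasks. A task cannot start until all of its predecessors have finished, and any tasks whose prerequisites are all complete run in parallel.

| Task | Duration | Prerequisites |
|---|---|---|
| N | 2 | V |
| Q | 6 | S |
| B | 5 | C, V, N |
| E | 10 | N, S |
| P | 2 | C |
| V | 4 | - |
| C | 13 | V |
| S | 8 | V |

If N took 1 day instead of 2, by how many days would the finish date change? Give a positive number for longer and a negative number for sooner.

0

As given, the longest chain is V→S→E = 4+8+10 = 22, so the finish is 22 days.
N is off the critical path — its longest chain is 16 days, giving 6 of slack.
No other chain overtakes it, so the finish is 22 days.
Change in finish: 22 − 22 = +0 days.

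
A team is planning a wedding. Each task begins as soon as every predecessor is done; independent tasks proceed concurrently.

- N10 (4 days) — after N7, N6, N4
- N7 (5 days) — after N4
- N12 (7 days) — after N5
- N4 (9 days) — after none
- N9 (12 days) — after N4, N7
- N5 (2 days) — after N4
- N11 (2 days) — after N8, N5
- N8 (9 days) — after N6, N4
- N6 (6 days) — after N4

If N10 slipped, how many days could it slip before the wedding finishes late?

The longest chain is N4→N6→N8→N11 = 9+6+9+2 = 26; overall finish 26 days.
N10 finishes as early as 19 and must finish by 26.
So N10 can slip 26 − 19 = 7 days.

7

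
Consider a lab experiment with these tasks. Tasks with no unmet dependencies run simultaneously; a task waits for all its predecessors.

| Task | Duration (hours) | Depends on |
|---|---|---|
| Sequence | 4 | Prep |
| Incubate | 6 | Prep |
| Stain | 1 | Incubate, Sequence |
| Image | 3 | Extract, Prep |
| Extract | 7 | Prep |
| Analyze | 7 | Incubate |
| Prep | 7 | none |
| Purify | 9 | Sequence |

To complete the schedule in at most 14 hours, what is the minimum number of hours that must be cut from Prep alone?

Current finish: 20 hours; target: 14.
Prep is on every critical path, so each hour cut from Prep cuts the finish by one (this holds down to a finish of 14).
Need 20 − 14 = 6 hours off Prep → Prep becomes 1 hour, finish becomes 14.

6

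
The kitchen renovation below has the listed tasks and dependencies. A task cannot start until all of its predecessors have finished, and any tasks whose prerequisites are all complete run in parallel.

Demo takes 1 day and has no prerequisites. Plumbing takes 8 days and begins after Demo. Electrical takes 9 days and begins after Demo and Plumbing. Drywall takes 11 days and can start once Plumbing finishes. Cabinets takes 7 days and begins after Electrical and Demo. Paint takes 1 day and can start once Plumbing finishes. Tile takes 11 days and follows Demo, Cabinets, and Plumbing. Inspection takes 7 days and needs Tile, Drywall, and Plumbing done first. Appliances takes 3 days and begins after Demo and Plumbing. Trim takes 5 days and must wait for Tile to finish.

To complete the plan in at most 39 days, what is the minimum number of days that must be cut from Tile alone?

Current finish: 43 days; target: 39.
Tile is on every critical path, so each day cut from Tile cuts the finish by one (this holds down to a finish of 33).
Need 43 − 39 = 4 days off Tile → Tile becomes 7 days, finish becomes 39.

4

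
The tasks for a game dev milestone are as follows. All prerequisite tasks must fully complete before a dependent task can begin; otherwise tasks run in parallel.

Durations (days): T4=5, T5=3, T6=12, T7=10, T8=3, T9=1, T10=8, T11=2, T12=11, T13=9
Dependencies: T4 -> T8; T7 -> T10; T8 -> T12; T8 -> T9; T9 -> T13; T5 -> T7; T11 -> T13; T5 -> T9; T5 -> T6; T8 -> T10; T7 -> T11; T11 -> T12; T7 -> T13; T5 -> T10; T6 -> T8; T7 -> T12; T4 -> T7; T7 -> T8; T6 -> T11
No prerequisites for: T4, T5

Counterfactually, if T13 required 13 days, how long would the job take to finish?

Actual critical path: T4→T7→T8→T12 = 5+10+3+11 = 29 ⇒ 29 days.
T13 has 1 day of float (longest path through it is 28).
Now T4→T7→T8→T9→T13 = 5+10+3+1+13 = 32 is longest, so the finish becomes 32 days.

32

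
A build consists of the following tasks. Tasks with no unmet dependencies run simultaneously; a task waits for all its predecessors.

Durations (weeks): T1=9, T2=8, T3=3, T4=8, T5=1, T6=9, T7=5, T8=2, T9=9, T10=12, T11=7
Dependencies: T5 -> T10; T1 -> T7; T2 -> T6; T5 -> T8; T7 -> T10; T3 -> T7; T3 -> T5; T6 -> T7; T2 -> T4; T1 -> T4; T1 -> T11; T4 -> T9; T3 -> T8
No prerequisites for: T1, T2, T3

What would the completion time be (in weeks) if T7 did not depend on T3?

34

With the dependency in place, T2→T6→T7→T10 = 8+9+5+12 = 34 sets the finish at 34 weeks.
Dropping T3→T7 doesn't change T7's earliest start (17); another predecessor still binds.
After: T2→T6→T7→T10 = 8+9+5+12 = 34 → 34 weeks.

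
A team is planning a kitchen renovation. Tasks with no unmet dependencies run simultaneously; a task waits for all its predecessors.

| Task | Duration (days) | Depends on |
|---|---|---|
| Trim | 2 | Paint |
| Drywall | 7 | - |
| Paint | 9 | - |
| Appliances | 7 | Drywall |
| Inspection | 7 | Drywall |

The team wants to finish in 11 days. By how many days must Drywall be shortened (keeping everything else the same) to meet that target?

Current finish: 14 days; target: 11.
Drywall is on every critical path, so each day cut from Drywall cuts the finish by one (this holds down to a finish of 11).
Need 14 − 11 = 3 days off Drywall → Drywall becomes 4 days, finish becomes 11.

3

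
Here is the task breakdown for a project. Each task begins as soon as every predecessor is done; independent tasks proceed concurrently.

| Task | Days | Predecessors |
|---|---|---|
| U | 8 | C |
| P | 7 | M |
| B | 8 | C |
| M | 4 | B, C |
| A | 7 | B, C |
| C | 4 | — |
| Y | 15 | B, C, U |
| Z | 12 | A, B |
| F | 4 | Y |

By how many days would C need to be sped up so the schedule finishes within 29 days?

Current finish: 31 days; target: 29.
C is on every critical path, so each day cut from C cuts the finish by one (this holds down to a finish of 28).
Need 31 − 29 = 2 days off C → C becomes 2 days, finish becomes 29.

2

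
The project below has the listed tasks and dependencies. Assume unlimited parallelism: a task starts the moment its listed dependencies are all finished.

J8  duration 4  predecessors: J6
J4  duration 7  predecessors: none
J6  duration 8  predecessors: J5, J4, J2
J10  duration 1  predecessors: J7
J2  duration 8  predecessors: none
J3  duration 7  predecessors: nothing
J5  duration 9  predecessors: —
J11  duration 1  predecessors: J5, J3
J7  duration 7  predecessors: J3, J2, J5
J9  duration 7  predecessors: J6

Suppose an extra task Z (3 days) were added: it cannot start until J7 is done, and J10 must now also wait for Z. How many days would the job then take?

24

Originally the job takes 24 days.
With Z inserted, J10 now waits for max(J7, Z).
New critical path: J5→J6→J9 = 9+8+7 = 24 ⇒ 24 days.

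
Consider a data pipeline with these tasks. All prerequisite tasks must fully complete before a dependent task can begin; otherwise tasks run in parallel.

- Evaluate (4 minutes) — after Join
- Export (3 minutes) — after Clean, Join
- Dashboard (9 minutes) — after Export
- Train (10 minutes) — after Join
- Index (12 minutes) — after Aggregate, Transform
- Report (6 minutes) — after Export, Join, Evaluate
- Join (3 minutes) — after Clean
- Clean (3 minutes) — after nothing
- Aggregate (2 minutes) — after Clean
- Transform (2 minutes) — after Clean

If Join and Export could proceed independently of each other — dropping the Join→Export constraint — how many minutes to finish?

17

Original critical path: Clean→Join→Export→Dashboard = 3+3+3+9 = 18 ⇒ 18 minutes.
Without Join→Export, Export's earliest start moves from 6 to 3.
The longest chain is now Clean→Transform→Index = 3+2+12 = 17, so the plan takes 17 minutes.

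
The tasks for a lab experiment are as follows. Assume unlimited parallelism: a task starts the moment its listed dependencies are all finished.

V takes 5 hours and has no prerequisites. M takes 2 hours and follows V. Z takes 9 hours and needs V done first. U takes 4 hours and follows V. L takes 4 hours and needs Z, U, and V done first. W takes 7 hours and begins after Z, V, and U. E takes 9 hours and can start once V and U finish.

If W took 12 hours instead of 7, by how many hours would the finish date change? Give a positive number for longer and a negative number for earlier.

Actual critical path: V→Z→W = 5+9+7 = 21 ⇒ 21 hours.
W is on the critical path; changing it to 12 makes that path 26 hours.
No other chain overtakes it, so the finish is 26 hours.
Change in finish: 26 − 21 = +5 hours.

5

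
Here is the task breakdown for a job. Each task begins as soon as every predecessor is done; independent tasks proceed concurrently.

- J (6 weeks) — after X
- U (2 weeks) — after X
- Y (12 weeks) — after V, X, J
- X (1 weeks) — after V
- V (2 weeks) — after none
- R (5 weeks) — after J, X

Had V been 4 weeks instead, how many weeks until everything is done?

As given, the longest chain is V→X→J→Y = 2+1+6+12 = 21, so the finish is 21 weeks.
Since V is critical, the +2 change carries straight to that chain (now 23 weeks).
No other chain overtakes it, so the finish is 23 weeks.

23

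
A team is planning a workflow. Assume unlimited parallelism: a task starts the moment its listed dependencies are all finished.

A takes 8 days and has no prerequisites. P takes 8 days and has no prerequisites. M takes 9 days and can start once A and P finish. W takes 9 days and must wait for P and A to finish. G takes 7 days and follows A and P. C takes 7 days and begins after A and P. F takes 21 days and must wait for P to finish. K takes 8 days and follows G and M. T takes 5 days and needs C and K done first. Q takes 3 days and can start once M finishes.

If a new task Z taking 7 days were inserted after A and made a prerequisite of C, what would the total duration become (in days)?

Originally the job takes 30 days.
With Z inserted, C now waits for max(A, P, Z).
New critical path: A→M→K→T = 8+9+8+5 = 30 ⇒ 30 days.

30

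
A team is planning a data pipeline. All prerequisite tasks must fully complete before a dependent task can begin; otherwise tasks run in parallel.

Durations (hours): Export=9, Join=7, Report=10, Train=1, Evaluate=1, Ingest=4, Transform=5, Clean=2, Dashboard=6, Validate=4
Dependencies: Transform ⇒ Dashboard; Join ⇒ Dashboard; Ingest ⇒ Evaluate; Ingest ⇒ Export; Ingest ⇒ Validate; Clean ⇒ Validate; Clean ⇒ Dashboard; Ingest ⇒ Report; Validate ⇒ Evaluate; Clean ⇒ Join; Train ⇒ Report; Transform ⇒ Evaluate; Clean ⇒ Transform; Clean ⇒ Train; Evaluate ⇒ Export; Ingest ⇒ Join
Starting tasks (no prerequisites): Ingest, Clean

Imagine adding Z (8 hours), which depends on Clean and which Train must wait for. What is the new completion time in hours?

21

Originally the project takes 18 hours.
With Z inserted, Train now waits for max(Clean, Z).
New critical path: Clean→Z→Train→Report = 2+8+1+10 = 21 ⇒ 21 hours.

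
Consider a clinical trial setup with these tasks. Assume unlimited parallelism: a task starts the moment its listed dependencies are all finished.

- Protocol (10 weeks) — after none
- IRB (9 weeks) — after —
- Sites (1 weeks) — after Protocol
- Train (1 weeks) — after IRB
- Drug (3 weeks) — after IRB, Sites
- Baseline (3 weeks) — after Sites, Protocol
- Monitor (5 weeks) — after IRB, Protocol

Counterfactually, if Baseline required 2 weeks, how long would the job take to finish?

15

Baseline: Protocol→Monitor = 10+5 = 15 → 15 weeks.
Baseline has 1 week of float (longest path through it is 14).
That remains the longest chain; total 15 weeks.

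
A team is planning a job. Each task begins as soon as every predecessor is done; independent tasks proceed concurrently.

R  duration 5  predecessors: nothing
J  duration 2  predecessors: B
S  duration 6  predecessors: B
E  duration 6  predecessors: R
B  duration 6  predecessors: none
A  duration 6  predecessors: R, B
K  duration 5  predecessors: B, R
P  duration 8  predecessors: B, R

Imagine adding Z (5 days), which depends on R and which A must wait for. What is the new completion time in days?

16

Originally the plan takes 14 days.
With Z inserted, A now waits for max(R, B, Z).
New critical path: R→Z→A = 5+5+6 = 16 ⇒ 16 days.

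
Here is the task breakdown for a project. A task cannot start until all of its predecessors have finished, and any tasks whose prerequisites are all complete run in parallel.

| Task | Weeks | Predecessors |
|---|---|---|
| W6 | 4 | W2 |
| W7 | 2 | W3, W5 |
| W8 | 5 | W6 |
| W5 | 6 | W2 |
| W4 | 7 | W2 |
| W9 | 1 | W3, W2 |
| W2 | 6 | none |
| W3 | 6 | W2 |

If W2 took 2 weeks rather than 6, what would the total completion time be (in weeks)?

As given, the longest chain is W2→W6→W8 = 6+4+5 = 15, so the finish is 15 weeks.
Since W2 is critical, the -4 change carries straight to that chain (now 11 weeks).
That remains the longest chain; total 11 weeks.

11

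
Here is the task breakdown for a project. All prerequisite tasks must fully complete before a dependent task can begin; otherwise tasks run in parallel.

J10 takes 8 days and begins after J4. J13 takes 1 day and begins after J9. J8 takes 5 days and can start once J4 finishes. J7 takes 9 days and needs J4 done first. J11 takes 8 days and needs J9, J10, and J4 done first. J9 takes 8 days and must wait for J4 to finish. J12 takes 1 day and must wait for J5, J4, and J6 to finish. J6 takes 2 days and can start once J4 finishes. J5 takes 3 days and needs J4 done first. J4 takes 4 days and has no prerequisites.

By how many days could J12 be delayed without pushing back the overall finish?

J4→J9→J11 = 4+8+8 = 20 sets the makespan at 20 days.
Longest path through J12: 8 days (earliest finish 8, latest finish 20).
Float = 20 − 8 = 12.

12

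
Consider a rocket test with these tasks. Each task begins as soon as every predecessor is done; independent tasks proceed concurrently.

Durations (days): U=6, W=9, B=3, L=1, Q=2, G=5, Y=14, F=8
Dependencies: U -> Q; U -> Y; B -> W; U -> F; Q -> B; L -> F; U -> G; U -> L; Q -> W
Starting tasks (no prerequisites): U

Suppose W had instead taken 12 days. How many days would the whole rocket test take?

Baseline: U→Q→B→W = 6+2+3+9 = 20 → 20 days.
W is on the critical path; changing it to 12 makes that path 23 days.
No other chain overtakes it, so the finish is 23 days.

23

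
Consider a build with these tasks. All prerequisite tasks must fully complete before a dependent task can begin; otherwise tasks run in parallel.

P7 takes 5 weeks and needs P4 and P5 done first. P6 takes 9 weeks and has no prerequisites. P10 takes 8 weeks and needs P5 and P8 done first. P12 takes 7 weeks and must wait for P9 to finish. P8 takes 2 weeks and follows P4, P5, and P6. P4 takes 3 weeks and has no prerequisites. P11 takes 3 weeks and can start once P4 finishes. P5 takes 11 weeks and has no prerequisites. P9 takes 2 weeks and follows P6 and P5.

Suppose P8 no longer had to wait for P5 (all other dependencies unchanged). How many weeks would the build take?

20

With the dependency in place, P5→P8→P10 = 11+2+8 = 21 sets the finish at 21 weeks.
Without P5→P8, P8's earliest start moves from 11 to 9.
New critical path: P5→P9→P12 = 11+2+7 = 20 ⇒ 20 weeks.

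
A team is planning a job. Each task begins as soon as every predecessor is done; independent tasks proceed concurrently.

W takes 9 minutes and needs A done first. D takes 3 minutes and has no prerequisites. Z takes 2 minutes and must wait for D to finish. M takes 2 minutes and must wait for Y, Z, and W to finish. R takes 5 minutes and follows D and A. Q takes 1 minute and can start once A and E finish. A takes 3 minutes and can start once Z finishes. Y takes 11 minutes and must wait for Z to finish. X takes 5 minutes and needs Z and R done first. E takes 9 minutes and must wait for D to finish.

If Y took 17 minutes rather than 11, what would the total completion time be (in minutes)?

Baseline: D→Z→A→W→M = 3+2+3+9+2 = 19 → 19 minutes.
The longest path through Y is only 18 minutes, so Y has float 1.
The binding chain switches to D→Z→Y→M = 3+2+17+2 = 24; finish 24 minutes.

24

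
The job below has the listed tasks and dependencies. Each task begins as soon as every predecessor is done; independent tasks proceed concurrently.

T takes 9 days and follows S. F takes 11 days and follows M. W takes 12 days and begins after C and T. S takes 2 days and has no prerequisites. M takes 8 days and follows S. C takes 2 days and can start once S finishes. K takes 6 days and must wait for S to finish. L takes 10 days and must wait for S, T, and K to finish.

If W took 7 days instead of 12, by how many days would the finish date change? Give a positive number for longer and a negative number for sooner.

-2

Baseline: S→T→W = 2+9+12 = 23 → 23 days.
Since W is critical, the -5 change carries straight to that chain (now 18 days).
New critical path: S→M→F = 2+8+11 = 21 ⇒ 21 days.
Change in finish: 21 − 23 = -2 days.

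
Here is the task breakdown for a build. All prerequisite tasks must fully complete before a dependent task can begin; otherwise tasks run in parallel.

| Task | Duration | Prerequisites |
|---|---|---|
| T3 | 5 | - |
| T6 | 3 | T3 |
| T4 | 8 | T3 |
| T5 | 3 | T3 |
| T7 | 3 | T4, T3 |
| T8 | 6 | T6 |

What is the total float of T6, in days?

T3→T4→T7 = 5+8+3 = 16 sets the makespan at 16 days.
The longest chain containing T6 totals 14 days.
Slack of T6 = 7 − 5 = 2 days.

2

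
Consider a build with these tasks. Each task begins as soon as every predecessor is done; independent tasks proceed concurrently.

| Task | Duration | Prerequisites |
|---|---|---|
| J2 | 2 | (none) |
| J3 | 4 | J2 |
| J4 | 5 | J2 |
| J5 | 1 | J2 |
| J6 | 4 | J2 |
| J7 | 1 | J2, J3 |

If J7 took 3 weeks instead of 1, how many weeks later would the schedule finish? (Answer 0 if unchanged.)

As given, the longest chain is J2→J3→J7 = 2+4+1 = 7, so the finish is 7 weeks.
Since J7 is critical, the +2 change carries straight to that chain (now 9 weeks).
That remains the longest chain; total 9 weeks.
Change in finish: 9 − 7 = +2 weeks.

2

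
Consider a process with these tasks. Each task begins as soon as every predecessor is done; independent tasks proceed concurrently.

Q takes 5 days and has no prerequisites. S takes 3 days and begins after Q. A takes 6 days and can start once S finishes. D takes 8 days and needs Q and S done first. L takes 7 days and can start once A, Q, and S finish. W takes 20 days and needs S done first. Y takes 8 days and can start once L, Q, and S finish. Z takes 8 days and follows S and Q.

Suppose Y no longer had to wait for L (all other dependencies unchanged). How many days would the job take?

With the dependency in place, Q→S→A→L→Y = 5+3+6+7+8 = 29 sets the finish at 29 days.
Without L→Y, Y's earliest start moves from 21 to 8.
After: Q→S→W = 5+3+20 = 28 → 28 days.

28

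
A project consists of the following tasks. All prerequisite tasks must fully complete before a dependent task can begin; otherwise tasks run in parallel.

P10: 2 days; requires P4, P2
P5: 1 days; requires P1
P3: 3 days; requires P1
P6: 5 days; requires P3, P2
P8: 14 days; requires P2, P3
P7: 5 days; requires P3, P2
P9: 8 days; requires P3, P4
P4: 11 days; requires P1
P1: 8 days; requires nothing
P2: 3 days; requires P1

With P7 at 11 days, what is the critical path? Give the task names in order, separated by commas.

Actual critical path: P1→P4→P9 = 8+11+8 = 27 ⇒ 27 days.
The longest path through P7 is only 16 days, so P7 has float 11.
The critical path is still P1→P4→P9; finish is now 27 days.

P1, P4, P9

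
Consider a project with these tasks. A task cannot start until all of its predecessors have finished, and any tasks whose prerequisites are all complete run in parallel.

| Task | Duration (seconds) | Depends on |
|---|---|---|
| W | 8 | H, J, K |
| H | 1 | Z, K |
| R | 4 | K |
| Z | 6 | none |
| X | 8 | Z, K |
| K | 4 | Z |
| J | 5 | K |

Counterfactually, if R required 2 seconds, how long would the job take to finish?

23

Baseline: Z→K→J→W = 6+4+5+8 = 23 → 23 seconds.
R is off the critical path — its longest chain is 14 seconds, giving 9 of slack.
The critical path is still Z→K→J→W; finish is now 23 seconds.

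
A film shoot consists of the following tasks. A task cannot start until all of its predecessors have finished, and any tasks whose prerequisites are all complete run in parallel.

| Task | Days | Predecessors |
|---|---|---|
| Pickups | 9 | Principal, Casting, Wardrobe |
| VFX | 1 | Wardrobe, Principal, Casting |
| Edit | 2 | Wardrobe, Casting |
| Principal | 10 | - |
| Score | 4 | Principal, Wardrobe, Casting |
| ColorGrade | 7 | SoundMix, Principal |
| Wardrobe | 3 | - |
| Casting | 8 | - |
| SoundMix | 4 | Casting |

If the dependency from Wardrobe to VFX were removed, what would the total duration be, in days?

Original critical path: Casting→SoundMix→ColorGrade = 8+4+7 = 19 ⇒ 19 days.
Dropping Wardrobe→VFX doesn't change VFX's earliest start (10); another predecessor still binds.
New critical path: Casting→SoundMix→ColorGrade = 8+4+7 = 19 ⇒ 19 days.

19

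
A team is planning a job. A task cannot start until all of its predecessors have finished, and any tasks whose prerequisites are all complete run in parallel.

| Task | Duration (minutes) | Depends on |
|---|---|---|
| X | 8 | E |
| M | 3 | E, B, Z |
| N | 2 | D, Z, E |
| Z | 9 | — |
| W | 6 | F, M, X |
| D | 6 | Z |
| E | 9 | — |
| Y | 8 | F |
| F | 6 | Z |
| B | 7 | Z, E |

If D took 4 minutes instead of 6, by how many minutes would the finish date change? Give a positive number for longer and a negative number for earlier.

The binding path is E→B→M→W = 9+7+3+6 = 25; finish at 25 minutes.
D is off the critical path — its longest chain is 17 minutes, giving 8 of slack.
The critical path is still E→B→M→W; finish is now 25 minutes.
Change in finish: 25 − 25 = +0 minutes.

0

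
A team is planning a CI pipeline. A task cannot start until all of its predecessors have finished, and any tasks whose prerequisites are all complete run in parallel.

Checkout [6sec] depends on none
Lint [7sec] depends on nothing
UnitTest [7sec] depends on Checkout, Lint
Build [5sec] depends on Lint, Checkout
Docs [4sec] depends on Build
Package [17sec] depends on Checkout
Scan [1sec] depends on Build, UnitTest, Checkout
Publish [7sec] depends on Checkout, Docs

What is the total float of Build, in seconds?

Checkout→Package = 6+17 = 23 sets the makespan at 23 seconds.
The longest chain containing Build totals 23 seconds.
Float = 23 − 23 = 0.

0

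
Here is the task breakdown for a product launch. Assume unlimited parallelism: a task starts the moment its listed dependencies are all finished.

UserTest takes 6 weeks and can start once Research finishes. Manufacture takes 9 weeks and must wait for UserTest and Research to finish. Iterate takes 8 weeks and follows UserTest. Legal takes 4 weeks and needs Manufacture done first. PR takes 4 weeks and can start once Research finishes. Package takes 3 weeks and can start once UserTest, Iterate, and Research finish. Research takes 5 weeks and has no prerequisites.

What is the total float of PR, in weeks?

15

The longest chain is Research→UserTest→Manufacture→Legal = 5+6+9+4 = 24; overall finish 24 weeks.
Longest path through PR: 9 weeks (earliest finish 9, latest finish 24).
Slack of PR = 20 − 5 = 15 weeks.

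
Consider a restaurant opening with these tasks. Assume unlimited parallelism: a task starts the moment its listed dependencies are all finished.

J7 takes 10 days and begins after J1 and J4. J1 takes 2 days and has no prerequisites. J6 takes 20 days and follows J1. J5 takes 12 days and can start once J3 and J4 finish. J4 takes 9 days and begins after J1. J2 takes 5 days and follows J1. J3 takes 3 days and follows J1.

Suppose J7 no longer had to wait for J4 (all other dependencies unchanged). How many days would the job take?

23

With the dependency in place, J1→J4→J5 = 2+9+12 = 23 sets the finish at 23 days.
Without J4→J7, J7's earliest start moves from 11 to 2.
New critical path: J1→J4→J5 = 2+9+12 = 23 ⇒ 23 days.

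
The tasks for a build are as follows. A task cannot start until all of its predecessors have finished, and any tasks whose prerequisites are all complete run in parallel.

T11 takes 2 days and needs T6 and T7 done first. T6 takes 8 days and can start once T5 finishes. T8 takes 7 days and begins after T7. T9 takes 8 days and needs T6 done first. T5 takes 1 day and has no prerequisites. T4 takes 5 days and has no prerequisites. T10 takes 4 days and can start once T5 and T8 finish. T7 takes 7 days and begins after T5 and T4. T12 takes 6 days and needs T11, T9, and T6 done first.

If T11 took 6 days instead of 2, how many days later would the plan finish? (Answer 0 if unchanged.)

As given, the longest chain is T4→T7→T8→T10 = 5+7+7+4 = 23, so the finish is 23 days.
The longest path through T11 is only 20 days, so T11 has float 3.
New critical path: T4→T7→T11→T12 = 5+7+6+6 = 24 ⇒ 24 days.
Change in finish: 24 − 23 = +1 days.

1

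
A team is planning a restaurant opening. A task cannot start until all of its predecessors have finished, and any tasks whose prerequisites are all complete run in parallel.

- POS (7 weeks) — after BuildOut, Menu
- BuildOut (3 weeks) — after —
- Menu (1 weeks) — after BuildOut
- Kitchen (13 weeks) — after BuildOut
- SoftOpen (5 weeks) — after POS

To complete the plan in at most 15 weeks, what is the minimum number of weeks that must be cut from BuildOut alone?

Current finish: 16 weeks; target: 15.
BuildOut is on every critical path, so each week cut from BuildOut cuts the finish by one (this holds down to a finish of 14).
Need 16 − 15 = 1 week off BuildOut → BuildOut becomes 2 weeks, finish becomes 15.

1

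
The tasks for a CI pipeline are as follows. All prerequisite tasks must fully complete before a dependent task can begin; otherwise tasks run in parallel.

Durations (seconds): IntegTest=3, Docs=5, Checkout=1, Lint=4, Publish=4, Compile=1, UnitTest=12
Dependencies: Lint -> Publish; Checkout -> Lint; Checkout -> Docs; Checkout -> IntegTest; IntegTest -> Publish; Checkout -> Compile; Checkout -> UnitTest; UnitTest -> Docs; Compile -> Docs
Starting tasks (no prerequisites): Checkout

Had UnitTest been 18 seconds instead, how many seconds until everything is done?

24

Baseline: Checkout→UnitTest→Docs = 1+12+5 = 18 → 18 seconds.
Since UnitTest is critical, the +6 change carries straight to that chain (now 24 seconds).
That remains the longest chain; total 24 seconds.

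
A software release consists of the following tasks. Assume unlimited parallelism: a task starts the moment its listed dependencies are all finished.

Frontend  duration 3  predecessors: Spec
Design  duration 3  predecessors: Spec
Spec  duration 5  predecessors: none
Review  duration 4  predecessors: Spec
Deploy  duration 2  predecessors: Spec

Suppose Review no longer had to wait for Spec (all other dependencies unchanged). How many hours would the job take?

With the dependency in place, Spec→Review = 5+4 = 9 sets the finish at 9 hours.
Without Spec→Review, Review's earliest start moves from 5 to 0.
New critical path: Spec→Design = 5+3 = 8 ⇒ 8 hours.

8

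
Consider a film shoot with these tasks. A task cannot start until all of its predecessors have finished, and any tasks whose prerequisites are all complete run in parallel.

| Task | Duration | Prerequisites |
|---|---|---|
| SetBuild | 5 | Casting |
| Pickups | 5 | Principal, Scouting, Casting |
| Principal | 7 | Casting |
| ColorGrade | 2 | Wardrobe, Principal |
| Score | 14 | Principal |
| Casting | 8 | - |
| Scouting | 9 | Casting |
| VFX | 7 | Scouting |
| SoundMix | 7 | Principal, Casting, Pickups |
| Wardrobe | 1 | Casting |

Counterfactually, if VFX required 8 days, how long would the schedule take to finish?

Actual critical path: Casting→Scouting→Pickups→SoundMix = 8+9+5+7 = 29 ⇒ 29 days.
VFX has 5 days of float (longest path through it is 24).
The critical path is still Casting→Scouting→Pickups→SoundMix; finish is now 29 days.

29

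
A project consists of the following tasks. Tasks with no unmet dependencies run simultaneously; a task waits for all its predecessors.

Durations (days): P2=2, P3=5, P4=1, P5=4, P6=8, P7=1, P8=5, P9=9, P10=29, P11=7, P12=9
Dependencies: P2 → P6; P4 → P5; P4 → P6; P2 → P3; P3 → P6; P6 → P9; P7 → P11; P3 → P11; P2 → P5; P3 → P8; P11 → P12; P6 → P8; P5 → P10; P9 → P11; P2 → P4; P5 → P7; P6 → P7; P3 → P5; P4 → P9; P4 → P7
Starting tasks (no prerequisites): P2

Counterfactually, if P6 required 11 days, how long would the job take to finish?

The binding path is P2→P3→P6→P9→P11→P12 = 2+5+8+9+7+9 = 40; finish at 40 days.
P6 is on the critical path; changing it to 11 makes that path 43 days.
That remains the longest chain; total 43 days.

43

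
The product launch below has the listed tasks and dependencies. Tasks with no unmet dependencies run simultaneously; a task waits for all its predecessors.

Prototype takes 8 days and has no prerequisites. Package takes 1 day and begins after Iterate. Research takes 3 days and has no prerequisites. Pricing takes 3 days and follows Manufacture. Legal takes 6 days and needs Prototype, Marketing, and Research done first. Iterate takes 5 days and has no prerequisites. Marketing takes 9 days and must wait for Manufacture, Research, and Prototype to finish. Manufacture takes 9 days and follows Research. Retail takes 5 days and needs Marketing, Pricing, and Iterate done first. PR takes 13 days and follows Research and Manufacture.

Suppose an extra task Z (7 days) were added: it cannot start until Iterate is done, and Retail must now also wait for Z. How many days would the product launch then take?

Originally the product launch takes 27 days.
With Z inserted, Retail now waits for max(Marketing, Pricing, Iterate, Z).
New critical path: Research→Manufacture→Marketing→Legal = 3+9+9+6 = 27 ⇒ 27 days.

27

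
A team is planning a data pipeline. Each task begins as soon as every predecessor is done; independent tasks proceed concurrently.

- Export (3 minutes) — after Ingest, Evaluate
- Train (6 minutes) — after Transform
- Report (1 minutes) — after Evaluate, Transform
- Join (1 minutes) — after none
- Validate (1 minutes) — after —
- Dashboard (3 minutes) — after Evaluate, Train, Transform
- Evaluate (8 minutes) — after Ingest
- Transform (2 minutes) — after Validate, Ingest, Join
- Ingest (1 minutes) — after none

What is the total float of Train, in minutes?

Critical path: Ingest→Transform→Train→Dashboard = 1+2+6+3 = 12, so the finish is 12 minutes.
Longest path through Train: 12 minutes (earliest finish 9, latest finish 9).
So Train can slip 9 − 9 = 0 minutes.

0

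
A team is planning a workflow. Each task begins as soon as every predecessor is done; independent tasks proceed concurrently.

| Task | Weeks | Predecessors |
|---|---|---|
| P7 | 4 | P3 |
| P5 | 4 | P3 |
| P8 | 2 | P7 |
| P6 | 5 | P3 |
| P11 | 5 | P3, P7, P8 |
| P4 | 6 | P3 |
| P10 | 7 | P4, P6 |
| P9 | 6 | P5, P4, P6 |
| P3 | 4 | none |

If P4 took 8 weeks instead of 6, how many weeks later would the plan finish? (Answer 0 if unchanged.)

Critical path before the change: P3→P4→P10 = 4+6+7 = 17 giving 17 weeks.
P4 is on the critical path; changing it to 8 makes that path 19 weeks.
The critical path is still P3→P4→P10; finish is now 19 weeks.
Change in finish: 19 − 17 = +2 weeks.

2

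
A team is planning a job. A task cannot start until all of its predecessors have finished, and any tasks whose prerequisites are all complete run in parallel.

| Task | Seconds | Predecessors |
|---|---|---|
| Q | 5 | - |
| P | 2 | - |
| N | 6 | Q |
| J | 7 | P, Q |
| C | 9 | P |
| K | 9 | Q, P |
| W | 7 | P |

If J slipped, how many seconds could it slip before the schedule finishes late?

2

Critical path: Q→K = 5+9 = 14, so the finish is 14 seconds.
J finishes as early as 12 and must finish by 14.
So J can slip 14 − 12 = 2 seconds.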